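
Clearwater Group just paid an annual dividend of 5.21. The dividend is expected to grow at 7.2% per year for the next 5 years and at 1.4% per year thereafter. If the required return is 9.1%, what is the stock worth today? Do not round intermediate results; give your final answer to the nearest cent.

87.56

D_1 = 5.58512
D_2 = 5.98725
D_3 = 6.41833
D_4 = 6.88045
D_5 = 7.37584
Terminal value at year 5: TV = D_5×(1+g_2)/(r−g_2) = 7.47910/0.077 = 97.13123
P_0 = D_1/(1+r)^1 + D_2/(1+r)^2 + D_3/(1+r)^3 + D_4/(1+r)^4 + D_5/(1+r)^5 + TV/(1+r)^5
    = 5.11927 + 5.03011 + 4.94251 + 4.85644 + 4.77186 + 62.83985 = 87.56004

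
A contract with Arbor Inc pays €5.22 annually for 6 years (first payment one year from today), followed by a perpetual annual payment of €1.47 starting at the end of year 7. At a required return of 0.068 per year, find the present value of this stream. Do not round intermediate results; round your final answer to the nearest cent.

PV of 6-year annuity: €5.22 × [1 − (1+0.068)^−6] / 0.068 = 25.03571
Perpetuity value at year 6: €1.47 / 0.068 = 21.61765
PV of perpetuity: 21.61765 / (1+0.068)^6 = 14.56736
Total PV = 25.03571 + 14.56736 = 39.60307

€39.60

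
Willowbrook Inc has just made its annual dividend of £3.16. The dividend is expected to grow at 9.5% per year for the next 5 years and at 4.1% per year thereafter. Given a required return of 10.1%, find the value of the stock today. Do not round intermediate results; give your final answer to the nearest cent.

£68.89

D_1 = 3.46020
D_2 = 3.78892
D_3 = 4.14887
D_4 = 4.54301
D_5 = 4.97459
Terminal value at year 5: TV = D_5×(1+g_2)/(r−g_2) = 5.17855/0.06 = 86.30921
P_0 = D_1/(1+r)^1 + D_2/(1+r)^2 + D_3/(1+r)^3 + D_4/(1+r)^4 + D_5/(1+r)^5 + TV/(1+r)^5
    = 3.14278 + 3.12565 + 3.10862 + 3.09168 + 3.07483 + 53.34830 = 68.89186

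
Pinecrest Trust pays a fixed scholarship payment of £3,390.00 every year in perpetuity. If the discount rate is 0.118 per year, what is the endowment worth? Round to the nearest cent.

Level perpetuity: PV = C / r = £3,390.00 / 0.118 = £28,728.81

£28728.81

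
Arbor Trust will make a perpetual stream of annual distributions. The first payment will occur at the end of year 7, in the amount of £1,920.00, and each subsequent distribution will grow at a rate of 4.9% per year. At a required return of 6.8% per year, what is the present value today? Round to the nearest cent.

Value at end of year 6: C₁ / (r − g) = £1,920.00 / (0.068 − 0.049) = £101,052.6316
Discount to today: PV = £101,052.6316 / (1 + 0.068)^6 = £101,052.6316 / 1.483978 = £68,095.77

£68095.77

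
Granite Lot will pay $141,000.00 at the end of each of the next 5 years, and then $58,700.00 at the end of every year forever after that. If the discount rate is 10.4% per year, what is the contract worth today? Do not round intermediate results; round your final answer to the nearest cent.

$873242.78

PV of 5-year annuity: $141,000.00 × [1 − (1+0.104)^−5] / 0.104 = 529083.56671
Perpetuity value at year 5: $58,700.00 / 0.104 = 564423.07692
PV of perpetuity: 564423.07692 / (1+0.104)^5 = 344159.20908
Total PV = 529083.56671 + 344159.20908 = 873242.77579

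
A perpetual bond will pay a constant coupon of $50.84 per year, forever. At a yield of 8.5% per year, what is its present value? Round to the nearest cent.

Level perpetuity: PV = C / r = $50.84 / 0.085 = $598.12

$598.12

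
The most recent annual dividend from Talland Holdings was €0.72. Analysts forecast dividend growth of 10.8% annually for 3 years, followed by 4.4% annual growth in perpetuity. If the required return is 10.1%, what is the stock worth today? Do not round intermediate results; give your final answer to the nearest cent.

€15.63

D_1 = 0.79776
D_2 = 0.88392
D_3 = 0.97938
Terminal value at year 3: TV = D_3×(1+g_2)/(r−g_2) = 1.02247/0.057 = 17.93814
P_0 = D_1/(1+r)^1 + D_2/(1+r)^2 + D_3/(1+r)^3 + TV/(1+r)^3
    = 0.72458 + 0.72918 + 0.73382 + 13.44050 = 15.62808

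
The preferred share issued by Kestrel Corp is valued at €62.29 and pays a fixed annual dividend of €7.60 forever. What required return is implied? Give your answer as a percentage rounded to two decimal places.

12.20%

P = C/r ⇒ r = C/P = €7.60/€62.29 = 0.122010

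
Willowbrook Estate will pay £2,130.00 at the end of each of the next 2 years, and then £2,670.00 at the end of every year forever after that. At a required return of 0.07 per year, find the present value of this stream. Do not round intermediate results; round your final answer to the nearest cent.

PV of 2-year annuity: £2,130.00 × [1 − (1+0.07)^−2] / 0.07 = 3851.07870
Perpetuity value at year 2: £2,670.00 / 0.07 = 38142.85714
PV of perpetuity: 38142.85714 / (1+0.07)^2 = 33315.44864
Total PV = 3851.07870 + 33315.44864 = 37166.52733

£37166.53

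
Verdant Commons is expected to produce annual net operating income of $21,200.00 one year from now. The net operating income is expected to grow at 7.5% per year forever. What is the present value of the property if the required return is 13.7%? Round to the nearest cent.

$341935.48

Growing perpetuity: P = D₁ / (r − g) = $21,200.0000 / (0.137 − 0.075) = $341,935.48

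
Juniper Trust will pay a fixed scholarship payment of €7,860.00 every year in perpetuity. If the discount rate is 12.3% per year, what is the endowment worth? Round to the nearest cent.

Level perpetuity: PV = C / r = €7,860.00 / 0.123 = €63,902.44

€63902.44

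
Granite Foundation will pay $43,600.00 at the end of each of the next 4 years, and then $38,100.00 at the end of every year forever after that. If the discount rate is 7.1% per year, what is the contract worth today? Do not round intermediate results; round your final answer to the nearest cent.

PV of 4-year annuity: $43,600.00 × [1 − (1+0.071)^−4] / 0.071 = 147349.62762
Perpetuity value at year 4: $38,100.00 / 0.071 = 536619.71831
PV of perpetuity: 536619.71831 / (1+0.071)^4 = 407857.77307
Total PV = 147349.62762 + 407857.77307 = 555207.40069

$555207.40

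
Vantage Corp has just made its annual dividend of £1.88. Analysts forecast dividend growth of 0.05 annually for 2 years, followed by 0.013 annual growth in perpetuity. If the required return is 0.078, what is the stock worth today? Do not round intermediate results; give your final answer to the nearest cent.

D_1 = 1.97400
D_2 = 2.07270
Terminal value at year 2: TV = D_2×(1+g_2)/(r−g_2) = 2.09965/0.065 = 32.30223
P_0 = D_1/(1+r)^1 + D_2/(1+r)^2 + TV/(1+r)^2
    = 1.83117 + 1.78361 + 27.79681 = 31.41159

£31.41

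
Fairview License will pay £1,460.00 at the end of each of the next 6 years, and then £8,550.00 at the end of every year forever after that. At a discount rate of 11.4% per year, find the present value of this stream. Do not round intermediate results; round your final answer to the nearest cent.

£45347.97

PV of 6-year annuity: £1,460.00 × [1 − (1+0.114)^−6] / 0.114 = 6106.06011
Perpetuity value at year 6: £8,550.00 / 0.114 = 75000.00000
PV of perpetuity: 75000.00000 / (1+0.114)^6 = 39241.90828
Total PV = 6106.06011 + 39241.90828 = 45347.96839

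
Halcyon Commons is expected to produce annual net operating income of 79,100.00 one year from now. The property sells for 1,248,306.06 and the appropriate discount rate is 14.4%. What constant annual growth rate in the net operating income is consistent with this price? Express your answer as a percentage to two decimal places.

P = D₁/(r−g) ⇒ g = r − D₁/P = 0.144 − 79,100.00/1,248,306.06 = 0.080634

8.06%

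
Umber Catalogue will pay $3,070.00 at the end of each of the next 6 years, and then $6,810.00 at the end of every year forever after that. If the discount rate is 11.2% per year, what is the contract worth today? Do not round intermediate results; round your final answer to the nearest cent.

PV of 6-year annuity: $3,070.00 × [1 − (1+0.112)^−6] / 0.112 = 12913.26396
Perpetuity value at year 6: $6,810.00 / 0.112 = 60803.57143
PV of perpetuity: 60803.57143 / (1+0.112)^6 = 32158.83932
Total PV = 12913.26396 + 32158.83932 = 45072.10328

$45072.10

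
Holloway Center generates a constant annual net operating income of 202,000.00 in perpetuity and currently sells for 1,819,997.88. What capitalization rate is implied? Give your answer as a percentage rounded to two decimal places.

11.10%

P = C/r ⇒ r = C/P = 202,000.00/1,819,997.88 = 0.110989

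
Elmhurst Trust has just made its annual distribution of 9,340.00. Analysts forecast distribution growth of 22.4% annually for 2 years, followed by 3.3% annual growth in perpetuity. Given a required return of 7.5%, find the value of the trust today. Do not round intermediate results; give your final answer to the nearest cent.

320556.25

D_1 = 11432.16000
D_2 = 13992.96384
Terminal value at year 2: TV = D_2×(1+g_2)/(r−g_2) = 14454.73165/0.042 = 344160.27730
P_0 = D_1/(1+r)^1 + D_2/(1+r)^2 + TV/(1+r)^2
    = 10634.56744 + 12108.56795 + 297813.11178 = 320556.24718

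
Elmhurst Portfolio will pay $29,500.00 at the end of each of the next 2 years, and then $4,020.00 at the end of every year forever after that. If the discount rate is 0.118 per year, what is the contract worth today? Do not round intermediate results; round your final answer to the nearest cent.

$77243.73

PV of 2-year annuity: $29,500.00 × [1 − (1+0.118)^−2] / 0.118 = 49987.83926
Perpetuity value at year 2: $4,020.00 / 0.118 = 34067.79661
PV of perpetuity: 34067.79661 / (1+0.118)^2 = 27255.89445
Total PV = 49987.83926 + 27255.89445 = 77243.73371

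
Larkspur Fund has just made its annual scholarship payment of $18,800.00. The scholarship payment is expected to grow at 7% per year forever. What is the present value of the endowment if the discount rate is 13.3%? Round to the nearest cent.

$319301.59

D₁ = D₀ × (1 + g) = $18,800.00 × 1.07 = $20,116.0000
Growing perpetuity: P = D₁ / (r − g) = $20,116.0000 / (0.133 − 0.07) = $319,301.59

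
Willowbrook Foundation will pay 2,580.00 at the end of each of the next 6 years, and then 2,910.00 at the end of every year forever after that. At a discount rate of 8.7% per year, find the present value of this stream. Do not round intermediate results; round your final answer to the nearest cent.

PV of 6-year annuity: 2,580.00 × [1 − (1+0.087)^−6] / 0.087 = 11677.92528
Perpetuity value at year 6: 2,910.00 / 0.087 = 33448.27586
PV of perpetuity: 33448.27586 / (1+0.087)^6 = 20276.66247
Total PV = 11677.92528 + 20276.66247 = 31954.58775

31954.59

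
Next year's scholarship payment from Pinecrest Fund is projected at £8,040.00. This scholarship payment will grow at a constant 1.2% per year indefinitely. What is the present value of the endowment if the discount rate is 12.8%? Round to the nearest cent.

£69310.34

Growing perpetuity: P = D₁ / (r − g) = £8,040.0000 / (0.128 − 0.012) = £69,310.34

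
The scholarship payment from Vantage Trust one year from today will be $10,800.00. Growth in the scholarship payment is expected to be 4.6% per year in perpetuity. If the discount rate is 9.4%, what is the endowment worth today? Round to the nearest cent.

$225000.00

Growing perpetuity: P = D₁ / (r − g) = $10,800.0000 / (0.094 − 0.046) = $225,000.00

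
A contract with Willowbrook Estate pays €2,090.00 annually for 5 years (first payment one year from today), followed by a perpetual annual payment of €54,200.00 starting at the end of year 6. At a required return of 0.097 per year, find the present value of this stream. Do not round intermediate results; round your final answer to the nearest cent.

PV of 5-year annuity: €2,090.00 × [1 − (1+0.097)^−5] / 0.097 = 7983.83983
Perpetuity value at year 5: €54,200.00 / 0.097 = 558762.88660
PV of perpetuity: 558762.88660 / (1+0.097)^5 = 351717.85379
Total PV = 7983.83983 + 351717.85379 = 359701.69362

€359701.69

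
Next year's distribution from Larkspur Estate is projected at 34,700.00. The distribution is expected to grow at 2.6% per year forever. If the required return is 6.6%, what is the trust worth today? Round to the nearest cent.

867500.00

Growing perpetuity: P = D₁ / (r − g) = 34,700.0000 / (0.066 − 0.026) = 867,500.00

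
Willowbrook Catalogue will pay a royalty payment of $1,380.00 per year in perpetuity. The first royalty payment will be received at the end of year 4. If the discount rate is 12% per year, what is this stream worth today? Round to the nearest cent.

Value at end of year 3: C / r = $1,380.00 / 0.12 = $11,500.0000
Discount to today: PV = $11,500.0000 / (1 + 0.12)^3 = $11,500.0000 / 1.404928 = $8,185.47

$8185.47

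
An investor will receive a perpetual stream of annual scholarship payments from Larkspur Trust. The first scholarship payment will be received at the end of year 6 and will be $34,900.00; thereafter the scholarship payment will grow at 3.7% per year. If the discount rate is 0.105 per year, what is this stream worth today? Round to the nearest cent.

$311533.77

Value at end of year 5: C₁ / (r − g) = $34,900.00 / (0.105 − 0.037) = $513,235.2941
Discount to today: PV = $513,235.2941 / (1 + 0.105)^5 = $513,235.2941 / 1.647447 = $311,533.77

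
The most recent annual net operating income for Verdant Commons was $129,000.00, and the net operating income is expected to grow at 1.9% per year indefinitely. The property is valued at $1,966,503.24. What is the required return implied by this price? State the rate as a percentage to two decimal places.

D₁ = $129,000.00 × 1.019 = $131,451.0000
P = D₁/(r − g) ⇒ r = D₁/P + g = $131,451.0000/$1,966,503.24 + 0.019 = 0.066845 + 0.019 = 0.085845

8.58%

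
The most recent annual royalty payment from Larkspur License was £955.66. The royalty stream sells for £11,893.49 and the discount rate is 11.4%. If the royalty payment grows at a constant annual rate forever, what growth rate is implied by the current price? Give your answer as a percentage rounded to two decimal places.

3.11%

P = D₀(1+g)/(r−g) ⇒ P(r−g) = D₀(1+g) ⇒ g(P+D₀) = P·r − D₀
g = (P·r − D₀)/(P + D₀) = (£11,893.49×0.114 − £955.66) / (£11,893.49 + £955.66) = 0.031146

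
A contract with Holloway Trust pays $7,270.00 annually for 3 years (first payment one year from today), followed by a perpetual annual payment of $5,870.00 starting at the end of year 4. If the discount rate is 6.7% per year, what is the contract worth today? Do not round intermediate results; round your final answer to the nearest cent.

PV of 3-year annuity: $7,270.00 × [1 − (1+0.067)^−3] / 0.067 = 19183.83558
Perpetuity value at year 3: $5,870.00 / 0.067 = 87611.94030
PV of perpetuity: 87611.94030 / (1+0.067)^3 = 72122.37842
Total PV = 19183.83558 + 72122.37842 = 91306.21400

$91306.21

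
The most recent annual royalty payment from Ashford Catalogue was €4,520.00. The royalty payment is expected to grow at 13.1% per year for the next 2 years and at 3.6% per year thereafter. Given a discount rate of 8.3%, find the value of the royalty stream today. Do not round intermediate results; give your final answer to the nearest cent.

D_1 = 5112.12000
D_2 = 5781.80772
Terminal value at year 2: TV = D_2×(1+g_2)/(r−g_2) = 5989.95280/0.047 = 127445.80421
P_0 = D_1/(1+r)^1 + D_2/(1+r)^2 + TV/(1+r)^2
    = 4720.33241 + 4929.54382 + 108659.73183 = 118309.60806

€118309.61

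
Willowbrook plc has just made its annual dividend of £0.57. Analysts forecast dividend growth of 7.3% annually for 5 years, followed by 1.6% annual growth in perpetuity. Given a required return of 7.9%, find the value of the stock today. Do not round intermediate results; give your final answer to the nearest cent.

£11.74

D_1 = 0.61161
D_2 = 0.65626
D_3 = 0.70416
D_4 = 0.75557
D_5 = 0.81072
Terminal value at year 5: TV = D_5×(1+g_2)/(r−g_2) = 0.82370/0.063 = 13.07455
P_0 = D_1/(1+r)^1 + D_2/(1+r)^2 + D_3/(1+r)^3 + D_4/(1+r)^4 + D_5/(1+r)^5 + TV/(1+r)^5
    = 0.56683 + 0.56368 + 0.56054 + 0.55743 + 0.55433 + 8.93963 = 11.74243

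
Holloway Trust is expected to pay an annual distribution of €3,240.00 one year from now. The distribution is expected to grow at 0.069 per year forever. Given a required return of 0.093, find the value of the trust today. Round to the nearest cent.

€135000.00

Growing perpetuity: P = D₁ / (r − g) = €3,240.0000 / (0.093 − 0.069) = €135,000.00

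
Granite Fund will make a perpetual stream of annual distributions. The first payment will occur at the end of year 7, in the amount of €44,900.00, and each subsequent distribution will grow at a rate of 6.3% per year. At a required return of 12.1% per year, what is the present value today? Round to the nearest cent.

Value at end of year 6: C₁ / (r − g) = €44,900.00 / (0.121 − 0.063) = €774,137.9310
Discount to today: PV = €774,137.9310 / (1 + 0.121)^6 = €774,137.9310 / 1.984420 = €390,107.83

€390107.83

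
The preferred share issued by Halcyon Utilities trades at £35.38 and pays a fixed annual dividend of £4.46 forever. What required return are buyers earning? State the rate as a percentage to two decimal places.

P = C/r ⇒ r = C/P = £4.46/£35.38 = 0.126060

12.61%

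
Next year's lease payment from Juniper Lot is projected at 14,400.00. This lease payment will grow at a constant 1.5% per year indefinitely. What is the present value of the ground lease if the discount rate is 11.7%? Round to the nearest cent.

141176.47

Growing perpetuity: P = D₁ / (r − g) = 14,400.0000 / (0.117 − 0.015) = 141,176.47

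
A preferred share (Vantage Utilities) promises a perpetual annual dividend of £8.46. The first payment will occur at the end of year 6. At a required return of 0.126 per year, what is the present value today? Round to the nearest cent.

Value at end of year 5: C / r = £8.46 / 0.126 = £67.1429
Discount to today: PV = £67.1429 / (1 + 0.126)^5 = £67.1429 / 1.810056 = £37.09

£37.09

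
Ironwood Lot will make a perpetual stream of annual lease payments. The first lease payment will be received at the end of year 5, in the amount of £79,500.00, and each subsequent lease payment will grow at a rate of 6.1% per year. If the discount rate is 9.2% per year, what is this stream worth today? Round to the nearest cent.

£1803494.75

Value at end of year 4: C₁ / (r − g) = £79,500.00 / (0.092 − 0.061) = £2,564,516.1290
Discount to today: PV = £2,564,516.1290 / (1 + 0.092)^4 = £2,564,516.1290 / 1.421970 = £1,803,494.75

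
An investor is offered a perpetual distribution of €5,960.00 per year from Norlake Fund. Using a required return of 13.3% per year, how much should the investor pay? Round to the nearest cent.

Level perpetuity: PV = C / r = €5,960.00 / 0.133 = €44,812.03

€44812.03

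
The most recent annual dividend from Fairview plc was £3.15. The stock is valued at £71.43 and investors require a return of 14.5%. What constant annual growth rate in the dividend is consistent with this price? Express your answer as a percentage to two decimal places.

9.66%

P = D₀(1+g)/(r−g) ⇒ P(r−g) = D₀(1+g) ⇒ g(P+D₀) = P·r − D₀
g = (P·r − D₀)/(P + D₀) = (£71.43×0.145 − £3.15) / (£71.43 + £3.15) = 0.096639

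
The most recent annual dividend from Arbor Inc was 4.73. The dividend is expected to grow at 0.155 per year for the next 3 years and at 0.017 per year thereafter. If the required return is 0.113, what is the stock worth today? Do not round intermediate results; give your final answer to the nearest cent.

D_1 = 5.46315
D_2 = 6.30994
D_3 = 7.28798
Terminal value at year 3: TV = D_3×(1+g_2)/(r−g_2) = 7.41187/0.096 = 77.20702
P_0 = D_1/(1+r)^1 + D_2/(1+r)^2 + D_3/(1+r)^3 + TV/(1+r)^3
    = 4.90849 + 5.09372 + 5.28593 + 55.99785 = 71.28599

71.29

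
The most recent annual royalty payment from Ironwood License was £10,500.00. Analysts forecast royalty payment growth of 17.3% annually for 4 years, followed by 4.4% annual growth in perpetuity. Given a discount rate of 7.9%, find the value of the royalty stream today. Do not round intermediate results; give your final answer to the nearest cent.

£489429.17

D_1 = 12316.50000
D_2 = 14447.25450
D_3 = 16946.62953
D_4 = 19878.39644
Terminal value at year 4: TV = D_4×(1+g_2)/(r−g_2) = 20753.04588/0.035 = 592944.16800
P_0 = D_1/(1+r)^1 + D_2/(1+r)^2 + D_3/(1+r)^3 + D_4/(1+r)^4 + TV/(1+r)^4
    = 11414.73587 + 12409.16142 + 13490.21904 + 14665.45592 + 437449.59936 = 489429.17160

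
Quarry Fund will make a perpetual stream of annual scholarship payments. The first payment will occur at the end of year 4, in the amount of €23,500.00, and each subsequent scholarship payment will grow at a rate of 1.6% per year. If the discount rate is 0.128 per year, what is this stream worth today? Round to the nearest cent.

Value at end of year 3: C₁ / (r − g) = €23,500.00 / (0.128 − 0.016) = €209,821.4286
Discount to today: PV = €209,821.4286 / (1 + 0.128)^3 = €209,821.4286 / 1.435249 = €146,191.64

€146191.64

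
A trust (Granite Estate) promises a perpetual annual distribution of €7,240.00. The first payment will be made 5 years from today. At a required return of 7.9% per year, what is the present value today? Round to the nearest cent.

€67612.30

Value at end of year 4: C / r = €7,240.00 / 0.079 = €91,645.5696
Discount to today: PV = €91,645.5696 / (1 + 0.079)^4 = €91,645.5696 / 1.355457 = €67,612.30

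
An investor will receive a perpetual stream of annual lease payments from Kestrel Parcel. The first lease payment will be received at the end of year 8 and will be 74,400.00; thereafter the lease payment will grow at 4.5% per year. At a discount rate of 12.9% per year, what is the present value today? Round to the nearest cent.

378822.75

Value at end of year 7: C₁ / (r − g) = 74,400.00 / (0.129 − 0.045) = 885,714.2857
Discount to today: PV = 885,714.2857 / (1 + 0.129)^7 = 885,714.2857 / 2.338070 = 378,822.75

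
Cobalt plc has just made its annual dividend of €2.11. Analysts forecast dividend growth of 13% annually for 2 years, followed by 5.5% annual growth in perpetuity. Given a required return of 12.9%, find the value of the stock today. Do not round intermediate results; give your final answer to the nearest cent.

D_1 = 2.38430
D_2 = 2.69426
Terminal value at year 2: TV = D_2×(1+g_2)/(r−g_2) = 2.84244/0.074 = 38.41140
P_0 = D_1/(1+r)^1 + D_2/(1+r)^2 + TV/(1+r)^2
    = 2.11187 + 2.11374 + 30.13507 = 34.36068

€34.36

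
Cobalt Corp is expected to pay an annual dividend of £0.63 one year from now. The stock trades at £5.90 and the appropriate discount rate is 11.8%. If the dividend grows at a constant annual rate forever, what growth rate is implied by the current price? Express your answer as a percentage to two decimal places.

P = D₁/(r−g) ⇒ g = r − D₁/P = 0.118 − £0.63/£5.90 = 0.011220

1.12%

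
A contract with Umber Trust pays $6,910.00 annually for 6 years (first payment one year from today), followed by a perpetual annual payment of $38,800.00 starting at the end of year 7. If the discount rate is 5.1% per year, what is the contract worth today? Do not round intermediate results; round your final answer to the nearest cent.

PV of 6-year annuity: $6,910.00 × [1 − (1+0.051)^−6] / 0.051 = 34961.14686
Perpetuity value at year 6: $38,800.00 / 0.051 = 760784.31373
PV of perpetuity: 760784.31373 / (1+0.051)^6 = 564475.70327
Total PV = 34961.14686 + 564475.70327 = 599436.85013

$599436.85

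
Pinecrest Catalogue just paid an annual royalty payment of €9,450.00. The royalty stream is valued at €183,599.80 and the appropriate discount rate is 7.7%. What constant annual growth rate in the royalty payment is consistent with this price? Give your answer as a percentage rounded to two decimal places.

P = D₀(1+g)/(r−g) ⇒ P(r−g) = D₀(1+g) ⇒ g(P+D₀) = P·r − D₀
g = (P·r − D₀)/(P + D₀) = (€183,599.80×0.077 − €9,450.00) / (€183,599.80 + €9,450.00) = 0.024280

2.43%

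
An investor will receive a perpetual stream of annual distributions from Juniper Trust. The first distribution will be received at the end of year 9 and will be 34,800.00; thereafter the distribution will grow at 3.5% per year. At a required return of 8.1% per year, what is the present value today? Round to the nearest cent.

405710.14

Value at end of year 8: C₁ / (r − g) = 34,800.00 / (0.081 − 0.035) = 756,521.7391
Discount to today: PV = 756,521.7391 / (1 + 0.081)^8 = 756,521.7391 / 1.864685 = 405,710.14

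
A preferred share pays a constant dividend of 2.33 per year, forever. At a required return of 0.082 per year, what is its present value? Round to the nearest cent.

Level perpetuity: PV = C / r = 2.33 / 0.082 = 28.41

28.41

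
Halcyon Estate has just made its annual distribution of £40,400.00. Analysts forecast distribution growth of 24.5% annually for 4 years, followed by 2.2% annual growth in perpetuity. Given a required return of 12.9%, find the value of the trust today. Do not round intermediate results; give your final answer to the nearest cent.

£778221.92

D_1 = 50298.00000
D_2 = 62621.01000
D_3 = 77963.15745
D_4 = 97064.13103
Terminal value at year 4: TV = D_4×(1+g_2)/(r−g_2) = 99199.54191/0.107 = 927098.52250
P_0 = D_1/(1+r)^1 + D_2/(1+r)^2 + D_3/(1+r)^3 + D_4/(1+r)^4 + TV/(1+r)^4
    = 44550.93003 + 49128.35065 + 54176.08198 + 59742.44647 + 570624.11491 = 778221.92405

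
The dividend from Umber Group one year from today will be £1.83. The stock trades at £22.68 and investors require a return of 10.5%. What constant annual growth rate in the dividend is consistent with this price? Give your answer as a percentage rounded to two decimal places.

P = D₁/(r−g) ⇒ g = r − D₁/P = 0.105 − £1.83/£22.68 = 0.024312

2.43%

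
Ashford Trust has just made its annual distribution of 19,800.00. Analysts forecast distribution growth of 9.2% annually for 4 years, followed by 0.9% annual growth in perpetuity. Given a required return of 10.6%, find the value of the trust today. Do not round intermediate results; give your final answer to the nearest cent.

D_1 = 21621.60000
D_2 = 23610.78720
D_3 = 25782.97962
D_4 = 28155.01375
Terminal value at year 4: TV = D_4×(1+g_2)/(r−g_2) = 28408.40887/0.097 = 292870.19455
P_0 = D_1/(1+r)^1 + D_2/(1+r)^2 + D_3/(1+r)^3 + D_4/(1+r)^4 + TV/(1+r)^4
    = 19549.36709 + 19301.90675 + 19057.57881 + 18816.34364 + 195728.77041 = 272453.96670

272453.97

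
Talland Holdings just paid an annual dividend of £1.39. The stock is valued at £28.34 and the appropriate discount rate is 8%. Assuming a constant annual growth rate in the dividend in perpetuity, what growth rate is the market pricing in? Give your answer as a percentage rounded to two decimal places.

P = D₀(1+g)/(r−g) ⇒ P(r−g) = D₀(1+g) ⇒ g(P+D₀) = P·r − D₀
g = (P·r − D₀)/(P + D₀) = (£28.34×0.08 − £1.39) / (£28.34 + £1.39) = 0.029506

2.95%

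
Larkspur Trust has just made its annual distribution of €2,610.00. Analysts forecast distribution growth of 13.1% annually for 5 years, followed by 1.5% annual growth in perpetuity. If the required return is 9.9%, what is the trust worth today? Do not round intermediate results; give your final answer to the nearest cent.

€50639.41

D_1 = 2951.91000
D_2 = 3338.61021
D_3 = 3775.96815
D_4 = 4270.61997
D_5 = 4830.07119
Terminal value at year 5: TV = D_5×(1+g_2)/(r−g_2) = 4902.52226/0.084 = 58363.36023
P_0 = D_1/(1+r)^1 + D_2/(1+r)^2 + D_3/(1+r)^3 + D_4/(1+r)^4 + D_5/(1+r)^5 + TV/(1+r)^5
    = 2685.99636 + 2764.20554 + 2844.69196 + 2927.52193 + 3012.76370 + 36404.22803 = 50639.40751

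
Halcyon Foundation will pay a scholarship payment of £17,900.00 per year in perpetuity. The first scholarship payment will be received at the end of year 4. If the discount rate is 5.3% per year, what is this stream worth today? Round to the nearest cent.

£289262.44

Value at end of year 3: C / r = £17,900.00 / 0.053 = £337,735.8491
Discount to today: PV = £337,735.8491 / (1 + 0.053)^3 = £337,735.8491 / 1.167576 = £289,262.44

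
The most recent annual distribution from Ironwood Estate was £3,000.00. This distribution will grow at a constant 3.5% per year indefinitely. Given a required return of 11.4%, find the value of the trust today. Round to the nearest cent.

D₁ = D₀ × (1 + g) = £3,000.00 × 1.035 = £3,105.0000
Growing perpetuity: P = D₁ / (r − g) = £3,105.0000 / (0.114 − 0.035) = £39,303.80

£39303.80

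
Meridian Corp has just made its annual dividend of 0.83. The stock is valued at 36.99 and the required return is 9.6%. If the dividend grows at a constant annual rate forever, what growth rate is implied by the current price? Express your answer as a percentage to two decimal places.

7.19%

P = D₀(1+g)/(r−g) ⇒ P(r−g) = D₀(1+g) ⇒ g(P+D₀) = P·r − D₀
g = (P·r − D₀)/(P + D₀) = (36.99×0.096 − 0.83) / (36.99 + 0.83) = 0.071947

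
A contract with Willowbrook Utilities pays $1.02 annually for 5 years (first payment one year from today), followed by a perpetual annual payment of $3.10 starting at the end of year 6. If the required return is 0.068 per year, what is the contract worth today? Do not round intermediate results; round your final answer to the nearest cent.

PV of 5-year annuity: $1.02 × [1 − (1+0.068)^−5] / 0.068 = 4.20469
Perpetuity value at year 5: $3.10 / 0.068 = 45.58824
PV of perpetuity: 45.58824 / (1+0.068)^5 = 32.80927
Total PV = 4.20469 + 32.80927 = 37.01396

$37.01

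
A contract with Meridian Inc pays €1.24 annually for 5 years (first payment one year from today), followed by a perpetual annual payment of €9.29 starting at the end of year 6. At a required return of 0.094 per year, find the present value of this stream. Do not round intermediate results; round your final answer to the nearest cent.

PV of 5-year annuity: €1.24 × [1 − (1+0.094)^−5] / 0.094 = 4.77352
Perpetuity value at year 5: €9.29 / 0.094 = 98.82979
PV of perpetuity: 98.82979 / (1+0.094)^5 = 63.06687
Total PV = 4.77352 + 63.06687 = 67.84039

€67.84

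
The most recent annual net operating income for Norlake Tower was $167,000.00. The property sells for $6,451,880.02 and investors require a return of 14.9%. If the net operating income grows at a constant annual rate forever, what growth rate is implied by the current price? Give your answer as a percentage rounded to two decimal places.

P = D₀(1+g)/(r−g) ⇒ P(r−g) = D₀(1+g) ⇒ g(P+D₀) = P·r − D₀
g = (P·r − D₀)/(P + D₀) = ($6,451,880.02×0.149 − $167,000.00) / ($6,451,880.02 + $167,000.00) = 0.120010

12.00%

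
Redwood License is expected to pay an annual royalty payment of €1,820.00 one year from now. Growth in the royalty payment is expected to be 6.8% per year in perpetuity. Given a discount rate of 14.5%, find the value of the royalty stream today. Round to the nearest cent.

Growing perpetuity: P = D₁ / (r − g) = €1,820.0000 / (0.145 − 0.068) = €23,636.36

€23636.36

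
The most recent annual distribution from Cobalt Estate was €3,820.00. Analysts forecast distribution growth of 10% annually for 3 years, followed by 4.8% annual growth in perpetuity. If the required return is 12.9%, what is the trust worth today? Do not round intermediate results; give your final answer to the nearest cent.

€56593.88

D_1 = 4202.00000
D_2 = 4622.20000
D_3 = 5084.42000
Terminal value at year 3: TV = D_3×(1+g_2)/(r−g_2) = 5328.47216/0.081 = 65783.60691
P_0 = D_1/(1+r)^1 + D_2/(1+r)^2 + D_3/(1+r)^3 + TV/(1+r)^3
    = 3721.87777 + 3626.27595 + 3533.12980 + 45712.59295 = 56593.87646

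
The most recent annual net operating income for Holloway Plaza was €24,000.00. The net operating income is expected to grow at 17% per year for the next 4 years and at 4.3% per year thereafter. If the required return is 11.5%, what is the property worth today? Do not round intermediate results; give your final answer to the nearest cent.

D_1 = 28080.00000
D_2 = 32853.60000
D_3 = 38438.71200
D_4 = 44973.29304
Terminal value at year 4: TV = D_4×(1+g_2)/(r−g_2) = 46907.14464/0.072 = 651488.12001
P_0 = D_1/(1+r)^1 + D_2/(1+r)^2 + D_3/(1+r)^3 + D_4/(1+r)^4 + TV/(1+r)^4
    = 25183.85650 + 26426.10951 + 27729.63958 + 29097.46933 + 421509.17383 = 529946.24876

€529946.25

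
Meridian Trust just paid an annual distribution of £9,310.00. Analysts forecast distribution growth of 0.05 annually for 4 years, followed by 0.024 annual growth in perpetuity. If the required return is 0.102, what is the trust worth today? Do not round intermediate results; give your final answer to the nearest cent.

D_1 = 9775.50000
D_2 = 10264.27500
D_3 = 10777.48875
D_4 = 11316.36319
Terminal value at year 4: TV = D_4×(1+g_2)/(r−g_2) = 11587.95590/0.078 = 148563.53723
P_0 = D_1/(1+r)^1 + D_2/(1+r)^2 + D_3/(1+r)^3 + D_4/(1+r)^4 + TV/(1+r)^4
    = 8870.68966 + 8452.10902 + 8053.27992 + 7673.27034 + 100736.26701 = 133785.61594

£133785.62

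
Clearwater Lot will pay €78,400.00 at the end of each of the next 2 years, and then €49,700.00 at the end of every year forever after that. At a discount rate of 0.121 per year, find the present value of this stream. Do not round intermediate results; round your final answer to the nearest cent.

€459184.61

PV of 2-year annuity: €78,400.00 × [1 − (1+0.121)^−2] / 0.121 = 132326.09791
Perpetuity value at year 2: €49,700.00 / 0.121 = 410743.80165
PV of perpetuity: 410743.80165 / (1+0.121)^2 = 326858.50744
Total PV = 132326.09791 + 326858.50744 = 459184.60535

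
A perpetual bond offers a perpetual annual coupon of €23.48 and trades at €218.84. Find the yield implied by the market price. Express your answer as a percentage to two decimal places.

10.73%

P = C/r ⇒ r = C/P = €23.48/€218.84 = 0.107293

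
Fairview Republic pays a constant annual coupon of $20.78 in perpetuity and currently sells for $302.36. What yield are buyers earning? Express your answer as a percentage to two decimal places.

P = C/r ⇒ r = C/P = $20.78/$302.36 = 0.068726

6.87%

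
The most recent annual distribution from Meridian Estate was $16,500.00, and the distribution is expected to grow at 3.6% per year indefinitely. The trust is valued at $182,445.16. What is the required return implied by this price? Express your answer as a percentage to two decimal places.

12.97%

D₁ = $16,500.00 × 1.036 = $17,094.0000
P = D₁/(r − g) ⇒ r = D₁/P + g = $17,094.0000/$182,445.16 + 0.036 = 0.093694 + 0.036 = 0.129694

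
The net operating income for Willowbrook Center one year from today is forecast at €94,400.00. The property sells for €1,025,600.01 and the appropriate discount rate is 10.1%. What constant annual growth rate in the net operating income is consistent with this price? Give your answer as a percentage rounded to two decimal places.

P = D₁/(r−g) ⇒ g = r − D₁/P = 0.101 − €94,400.00/€1,025,600.01 = 0.008956

0.90%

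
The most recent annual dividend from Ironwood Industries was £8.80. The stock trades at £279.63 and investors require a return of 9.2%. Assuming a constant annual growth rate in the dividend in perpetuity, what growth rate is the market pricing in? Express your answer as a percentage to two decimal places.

P = D₀(1+g)/(r−g) ⇒ P(r−g) = D₀(1+g) ⇒ g(P+D₀) = P·r − D₀
g = (P·r − D₀)/(P + D₀) = (£279.63×0.092 − £8.80) / (£279.63 + £8.80) = 0.058683

5.87%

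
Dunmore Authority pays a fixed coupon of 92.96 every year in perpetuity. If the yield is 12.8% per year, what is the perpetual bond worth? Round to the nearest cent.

Level perpetuity: PV = C / r = 92.96 / 0.128 = 726.25

726.25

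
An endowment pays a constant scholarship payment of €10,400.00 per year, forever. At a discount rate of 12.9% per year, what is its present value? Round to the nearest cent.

Level perpetuity: PV = C / r = €10,400.00 / 0.129 = €80,620.16

€80620.16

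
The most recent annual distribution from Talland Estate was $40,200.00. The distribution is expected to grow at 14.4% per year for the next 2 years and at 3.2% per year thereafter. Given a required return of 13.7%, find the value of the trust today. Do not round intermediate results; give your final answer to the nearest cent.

D_1 = 45988.80000
D_2 = 52611.18720
Terminal value at year 2: TV = D_2×(1+g_2)/(r−g_2) = 54294.74519/0.105 = 517092.81134
P_0 = D_1/(1+r)^1 + D_2/(1+r)^2 + TV/(1+r)^2
    = 40447.49340 + 40696.51051 + 399988.56048 = 481132.56439

$481132.56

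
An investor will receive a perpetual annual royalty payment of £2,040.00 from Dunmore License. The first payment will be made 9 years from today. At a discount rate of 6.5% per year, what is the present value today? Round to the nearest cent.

£18963.56

Value at end of year 8: C / r = £2,040.00 / 0.065 = £31,384.6154
Discount to today: PV = £31,384.6154 / (1 + 0.065)^8 = £31,384.6154 / 1.654996 = £18,963.56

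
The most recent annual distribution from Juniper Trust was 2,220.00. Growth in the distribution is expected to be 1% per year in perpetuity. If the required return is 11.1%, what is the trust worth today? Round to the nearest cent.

22200.00

D₁ = D₀ × (1 + g) = 2,220.00 × 1.01 = 2,242.2000
Growing perpetuity: P = D₁ / (r − g) = 2,242.2000 / (0.111 − 0.01) = 22,200.00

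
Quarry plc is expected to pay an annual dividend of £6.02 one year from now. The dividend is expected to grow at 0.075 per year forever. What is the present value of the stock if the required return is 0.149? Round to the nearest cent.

£81.35

Growing perpetuity: P = D₁ / (r − g) = £6.0200 / (0.149 − 0.075) = £81.35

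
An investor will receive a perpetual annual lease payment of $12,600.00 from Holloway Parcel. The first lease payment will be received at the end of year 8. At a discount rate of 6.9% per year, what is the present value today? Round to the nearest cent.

Value at end of year 7: C / r = $12,600.00 / 0.069 = $182,608.6957
Discount to today: PV = $182,608.6957 / (1 + 0.069)^7 = $182,608.6957 / 1.595306 = $114,466.27

$114466.27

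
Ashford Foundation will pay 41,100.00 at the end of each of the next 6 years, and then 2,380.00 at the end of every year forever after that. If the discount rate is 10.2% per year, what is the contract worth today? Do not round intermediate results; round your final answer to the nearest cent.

PV of 6-year annuity: 41,100.00 × [1 − (1+0.102)^−6] / 0.102 = 177956.94378
Perpetuity value at year 6: 2,380.00 / 0.102 = 23333.33333
PV of perpetuity: 23333.33333 / (1+0.102)^6 = 13028.28403
Total PV = 177956.94378 + 13028.28403 = 190985.22781

190985.23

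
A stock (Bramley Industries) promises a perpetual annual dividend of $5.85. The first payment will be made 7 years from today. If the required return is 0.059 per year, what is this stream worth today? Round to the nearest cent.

Value at end of year 6: C / r = $5.85 / 0.059 = $99.1525
Discount to today: PV = $99.1525 / (1 + 0.059)^6 = $99.1525 / 1.410509 = $70.30

$70.30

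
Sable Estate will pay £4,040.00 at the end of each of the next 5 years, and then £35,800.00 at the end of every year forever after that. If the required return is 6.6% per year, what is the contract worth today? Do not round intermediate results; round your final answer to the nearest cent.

£410795.31

PV of 5-year annuity: £4,040.00 × [1 − (1+0.066)^−5] / 0.066 = 16743.73119
Perpetuity value at year 5: £35,800.00 / 0.066 = 542424.24242
PV of perpetuity: 542424.24242 / (1+0.066)^5 = 394051.57496
Total PV = 16743.73119 + 394051.57496 = 410795.30615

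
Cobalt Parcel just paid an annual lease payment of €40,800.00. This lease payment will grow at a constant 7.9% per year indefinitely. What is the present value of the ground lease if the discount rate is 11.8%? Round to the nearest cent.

D₁ = D₀ × (1 + g) = €40,800.00 × 1.079 = €44,023.2000
Growing perpetuity: P = D₁ / (r − g) = €44,023.2000 / (0.118 − 0.079) = €1,128,800.00

€1128800.00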